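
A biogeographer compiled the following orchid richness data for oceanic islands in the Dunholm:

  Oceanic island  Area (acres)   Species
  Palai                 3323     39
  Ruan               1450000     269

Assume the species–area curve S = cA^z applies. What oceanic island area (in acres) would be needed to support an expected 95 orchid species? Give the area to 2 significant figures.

z = ln(269/39) / ln(1450000/3323) = 1.9311 / 6.0785 = 0.3177
c = 39 / 3323^0.3177 = 39 / 13.15 = 2.967
A = (95/2.967)^(1/0.3177) ⇒ ln A = ln(32.02)/0.3177 = 10.9110
A = e^10.9110 ≈ 54774 acres

55000 acres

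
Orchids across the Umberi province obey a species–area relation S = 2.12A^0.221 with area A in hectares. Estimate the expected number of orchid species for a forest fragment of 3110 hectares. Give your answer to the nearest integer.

13 species

S = 2.12 × 3110^0.221
ln S = ln 2.12 + 0.221 × ln 3110 = 0.7514 + 0.221 × 8.0424 = 2.5288
S = e^2.5288 ≈ 12.54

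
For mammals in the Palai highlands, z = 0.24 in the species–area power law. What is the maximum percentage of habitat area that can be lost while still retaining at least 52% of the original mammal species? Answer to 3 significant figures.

Need (A_new/A_old)^0.24 = 0.52, so A_new/A_old = 0.52^(1/0.24) = 0.52^4.167
ln(A_new/A_old) = ln 0.52 / 0.24 = -0.6539 / 0.24 = -2.7247
A_new/A_old = e^-2.7247 ≈ 0.06557
Fraction that can be lost = 1 − 0.06557 = 0.9344

93.4%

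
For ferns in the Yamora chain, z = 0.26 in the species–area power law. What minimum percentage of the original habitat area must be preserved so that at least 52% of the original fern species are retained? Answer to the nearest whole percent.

8%

Need (A_new/A_old)^0.26 = 0.52, so A_new/A_old = 0.52^(1/0.26) = 0.52^3.846
ln(A_new/A_old) = ln 0.52 / 0.26 = -0.6539 / 0.26 = -2.5151
A_new/A_old = e^-2.5151 ≈ 0.08085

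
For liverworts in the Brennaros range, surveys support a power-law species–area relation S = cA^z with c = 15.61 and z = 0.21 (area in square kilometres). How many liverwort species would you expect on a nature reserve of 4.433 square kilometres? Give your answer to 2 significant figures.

S = 15.61 × 4.433^0.21
ln S = ln 15.61 + 0.21 × ln 4.433 = 2.7479 + 0.21 × 1.4891 = 3.0606
S = e^3.0606 ≈ 21.34

21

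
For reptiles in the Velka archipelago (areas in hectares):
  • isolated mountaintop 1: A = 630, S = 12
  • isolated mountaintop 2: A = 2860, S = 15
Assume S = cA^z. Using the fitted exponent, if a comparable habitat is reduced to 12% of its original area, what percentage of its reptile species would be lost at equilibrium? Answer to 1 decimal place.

26.9%

z = ln(15/12) / ln(2860/630) = 0.2231 / 1.5129 = 0.1475
S_new/S_old = (A_new/A_old)^z = 0.12^0.1475 = exp(0.1475 × -2.1203) = 0.7314
Fraction lost = 1 − 0.7314 = 0.2686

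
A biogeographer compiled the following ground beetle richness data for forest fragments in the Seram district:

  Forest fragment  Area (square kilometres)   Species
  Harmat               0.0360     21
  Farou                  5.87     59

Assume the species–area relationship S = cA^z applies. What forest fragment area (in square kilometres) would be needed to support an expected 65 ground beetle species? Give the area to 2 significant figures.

9.5 square kilometres

z = ln(59/21) / ln(5.87/0.036) = 1.0330 / 5.0941 = 0.2028
c = 21 / 0.036^0.2028 = 21 / 0.5096 = 41.21
A = (65/41.21)^(1/0.2028) ⇒ ln A = ln(1.577)/0.2028 = 2.2474
A = e^2.2474 ≈ 9.464 square kilometres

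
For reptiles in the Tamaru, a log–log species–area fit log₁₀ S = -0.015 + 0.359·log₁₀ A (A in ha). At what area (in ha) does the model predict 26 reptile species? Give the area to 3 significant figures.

26 = 0.9661 × A^0.359  ⇒  A^0.359 = 26/0.9661 = 26.91
ln A = ln(26.91) / 0.359 = 3.2926 / 0.359 = 9.1717
A = e^9.1717 ≈ 9621 ha

9620 ha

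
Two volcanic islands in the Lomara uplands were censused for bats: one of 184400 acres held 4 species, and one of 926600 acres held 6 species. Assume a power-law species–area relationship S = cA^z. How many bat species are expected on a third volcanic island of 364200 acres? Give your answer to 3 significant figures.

z = ln(6/4) / ln(926600/184400) = 0.4055 / 1.6144 = 0.2512
c = 4 / 184400^0.2512 = 4 / 21.01 = 0.1903
S₃ = 0.1903 × 364200^0.2512 = 0.1903 × 24.93 ≈ 4.746

4.75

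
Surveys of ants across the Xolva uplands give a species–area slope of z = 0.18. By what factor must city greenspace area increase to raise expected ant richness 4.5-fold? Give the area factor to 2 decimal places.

(A₂/A₁)^0.18 = 4.5, so A₂/A₁ = 4.5^(1/0.18) = 4.5^5.556
ln(A₂/A₁) = ln 4.5 / 0.18 = 1.5041 / 0.18 = 8.3560
A₂/A₁ = e^8.3560 ≈ 4256

4255.58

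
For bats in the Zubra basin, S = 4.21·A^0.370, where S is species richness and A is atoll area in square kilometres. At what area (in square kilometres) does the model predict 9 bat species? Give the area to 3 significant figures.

7.79 square kilometres

9 = 4.21 × A^0.37  ⇒  A^0.37 = 9/4.21 = 2.138
ln A = ln(2.138) / 0.37 = 0.7598 / 0.37 = 2.0534
A = e^2.0534 ≈ 7.794 square kilometres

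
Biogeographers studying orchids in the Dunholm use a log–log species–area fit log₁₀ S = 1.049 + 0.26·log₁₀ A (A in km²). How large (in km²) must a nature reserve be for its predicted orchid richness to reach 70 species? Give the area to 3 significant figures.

1150 km²

70 = 11.19 × A^0.26  ⇒  A^0.26 = 70/11.19 = 6.253
ln A = ln(6.253) / 0.26 = 1.8331 / 0.26 = 7.0503
A = e^7.0503 ≈ 1153 km²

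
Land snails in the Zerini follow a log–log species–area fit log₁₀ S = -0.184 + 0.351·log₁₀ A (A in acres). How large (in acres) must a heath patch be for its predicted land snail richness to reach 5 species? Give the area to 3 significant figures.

328 acres

5 = 0.6546 × A^0.351  ⇒  A^0.351 = 5/0.6546 = 7.638
ln A = ln(7.638) / 0.351 = 2.0331 / 0.351 = 5.7923
A = e^5.7923 ≈ 327.8 acres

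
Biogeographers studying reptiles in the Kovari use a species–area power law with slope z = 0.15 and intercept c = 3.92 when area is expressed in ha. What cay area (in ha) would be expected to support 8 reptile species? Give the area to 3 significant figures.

116 ha

8 = 3.92 × A^0.15  ⇒  A^0.15 = 8/3.92 = 2.041
ln A = ln(2.041) / 0.15 = 0.7133 / 0.15 = 4.7557
A = e^4.7557 ≈ 116.2 ha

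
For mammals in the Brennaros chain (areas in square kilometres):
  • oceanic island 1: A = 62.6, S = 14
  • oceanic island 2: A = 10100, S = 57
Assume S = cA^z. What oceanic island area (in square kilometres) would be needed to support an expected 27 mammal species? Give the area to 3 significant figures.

675 square kilometres

z = ln(57/14) / ln(10100/62.6) = 1.4040 / 5.0835 = 0.2762
c = 14 / 62.6^0.2762 = 14 / 3.135 = 4.466
A = (27/4.466)^(1/0.2762) ⇒ ln A = ln(6.045)/0.2762 = 6.5148
A = e^6.5148 ≈ 675.1 square kilometres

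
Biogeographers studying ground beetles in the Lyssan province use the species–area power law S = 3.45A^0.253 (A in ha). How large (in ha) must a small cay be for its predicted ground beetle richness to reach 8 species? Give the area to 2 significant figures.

28 ha

8 = 3.45 × A^0.253  ⇒  A^0.253 = 8/3.45 = 2.319
ln A = ln(2.319) / 0.253 = 0.8411 / 0.253 = 3.3244
A = e^3.3244 ≈ 27.78 ha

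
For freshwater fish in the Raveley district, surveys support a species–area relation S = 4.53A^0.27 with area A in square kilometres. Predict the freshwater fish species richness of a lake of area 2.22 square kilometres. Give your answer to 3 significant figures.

S = 4.53 × 2.22^0.27
ln S = ln 4.53 + 0.27 × ln 2.22 = 1.5107 + 0.27 × 0.7975 = 1.7260
S = e^1.7260 ≈ 5.618

5.62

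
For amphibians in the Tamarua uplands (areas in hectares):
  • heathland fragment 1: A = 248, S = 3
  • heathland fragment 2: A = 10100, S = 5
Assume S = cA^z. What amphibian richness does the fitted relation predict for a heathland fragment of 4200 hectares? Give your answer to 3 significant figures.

4.43

z = ln(5/3) / ln(10100/248) = 0.5108 / 3.7069 = 0.1378
c = 3 / 248^0.1378 = 3 / 2.138 = 1.403
S₃ = 1.403 × 4200^0.1378 = 1.403 × 3.157 ≈ 4.431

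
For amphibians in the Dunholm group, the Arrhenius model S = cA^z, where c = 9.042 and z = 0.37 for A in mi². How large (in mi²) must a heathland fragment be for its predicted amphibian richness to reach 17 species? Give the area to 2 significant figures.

17 = 9.042 × A^0.37  ⇒  A^0.37 = 17/9.042 = 1.88
ln A = ln(1.88) / 0.37 = 0.6313 / 0.37 = 1.7063
A = e^1.7063 ≈ 5.509 mi²

5.5 mi²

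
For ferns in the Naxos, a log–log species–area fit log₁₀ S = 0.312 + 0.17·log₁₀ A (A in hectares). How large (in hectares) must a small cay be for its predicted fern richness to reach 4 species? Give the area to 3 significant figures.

4 = 2.051 × A^0.17  ⇒  A^0.17 = 4/2.051 = 1.95
ln A = ln(1.95) / 0.17 = 0.6679 / 0.17 = 3.9288
A = e^3.9288 ≈ 50.84 hectares

50.8 hectares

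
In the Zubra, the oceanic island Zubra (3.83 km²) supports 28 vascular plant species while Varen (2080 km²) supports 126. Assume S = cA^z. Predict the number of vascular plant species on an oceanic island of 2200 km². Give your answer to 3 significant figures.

128

z = ln(126/28) / ln(2080/3.83) = 1.5041 / 6.2973 = 0.2388
c = 28 / 3.83^0.2388 = 28 / 1.378 = 20.32
S₃ = 20.32 × 2200^0.2388 = 20.32 × 6.285 ≈ 127.7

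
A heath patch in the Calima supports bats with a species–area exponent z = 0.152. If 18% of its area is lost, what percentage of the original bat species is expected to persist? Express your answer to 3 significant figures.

S_new/S_old = (A_new/A_old)^z = 0.82^0.152
= exp(0.152 × ln 0.82) = exp(0.152 × -0.1985) = exp(-0.0302) ≈ 0.9703

97.0%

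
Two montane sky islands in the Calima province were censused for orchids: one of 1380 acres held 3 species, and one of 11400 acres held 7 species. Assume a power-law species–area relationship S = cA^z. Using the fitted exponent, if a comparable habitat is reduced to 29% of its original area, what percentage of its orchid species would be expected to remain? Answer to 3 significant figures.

z = ln(7/3) / ln(11400/1380) = 0.8473 / 2.1115 = 0.4013
S_new/S_old = (A_new/A_old)^z = 0.29^0.4013 = exp(0.4013 × -1.2379) = 0.6085

60.9%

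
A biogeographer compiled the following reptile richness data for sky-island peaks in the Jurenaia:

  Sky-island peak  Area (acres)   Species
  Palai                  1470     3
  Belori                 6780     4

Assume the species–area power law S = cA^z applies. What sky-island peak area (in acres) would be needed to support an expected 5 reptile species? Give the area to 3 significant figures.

z = ln(4/3) / ln(6780/1470) = 0.2877 / 1.5287 = 0.1882
c = 3 / 1470^0.1882 = 3 / 3.945 = 0.7605
A = (5/0.7605)^(1/0.1882) ⇒ ln A = ln(6.575)/0.1882 = 10.0075
A = e^10.0075 ≈ 22192 acres

22200 acres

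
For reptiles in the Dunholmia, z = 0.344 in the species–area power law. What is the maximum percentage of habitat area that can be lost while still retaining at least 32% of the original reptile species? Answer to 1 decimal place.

96.4%

Need (A_new/A_old)^0.344 = 0.32, so A_new/A_old = 0.32^(1/0.344) = 0.32^2.907
ln(A_new/A_old) = ln 0.32 / 0.344 = -1.1394 / 0.344 = -3.3123
A_new/A_old = e^-3.3123 ≈ 0.03643
Fraction that can be lost = 1 − 0.03643 = 0.9636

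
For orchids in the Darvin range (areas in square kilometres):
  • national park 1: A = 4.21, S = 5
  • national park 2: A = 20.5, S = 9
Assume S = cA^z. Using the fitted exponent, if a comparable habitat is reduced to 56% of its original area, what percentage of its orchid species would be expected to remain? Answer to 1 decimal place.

z = ln(9/5) / ln(20.5/4.21) = 0.5878 / 1.5830 = 0.3713
S_new/S_old = (A_new/A_old)^z = 0.56^0.3713 = exp(0.3713 × -0.5798) = 0.8063

80.6%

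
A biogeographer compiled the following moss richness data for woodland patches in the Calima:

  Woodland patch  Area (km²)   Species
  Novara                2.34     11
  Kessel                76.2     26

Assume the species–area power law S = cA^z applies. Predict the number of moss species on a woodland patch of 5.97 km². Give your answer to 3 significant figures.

13.9

z = ln(26/11) / ln(76.2/2.34) = 0.8602 / 3.4832 = 0.2470
c = 11 / 2.34^0.2470 = 11 / 1.234 = 8.917
S₃ = 8.917 × 5.97^0.2470 = 8.917 × 1.555 ≈ 13.86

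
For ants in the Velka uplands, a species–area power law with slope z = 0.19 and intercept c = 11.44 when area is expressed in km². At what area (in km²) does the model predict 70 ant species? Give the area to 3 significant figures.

70 = 11.44 × A^0.19  ⇒  A^0.19 = 70/11.44 = 6.119
ln A = ln(6.119) / 0.19 = 1.8114 / 0.19 = 9.5336
A = e^9.5336 ≈ 13816 km²

13800 km²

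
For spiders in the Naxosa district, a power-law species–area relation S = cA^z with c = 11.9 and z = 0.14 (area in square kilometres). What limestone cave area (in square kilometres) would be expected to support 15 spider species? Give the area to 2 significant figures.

15 = 11.9 × A^0.14  ⇒  A^0.14 = 15/11.9 = 1.261
ln A = ln(1.261) / 0.14 = 0.2315 / 0.14 = 1.6537
A = e^1.6537 ≈ 5.226 square kilometres

5.2 square kilometres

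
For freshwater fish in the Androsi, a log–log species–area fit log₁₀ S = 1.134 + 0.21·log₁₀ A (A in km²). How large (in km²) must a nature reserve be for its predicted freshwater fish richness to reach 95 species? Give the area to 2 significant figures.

95 = 13.61 × A^0.21  ⇒  A^0.21 = 95/13.61 = 6.978
ln A = ln(6.978) / 0.21 = 1.9427 / 0.21 = 9.2512
A = e^9.2512 ≈ 10417 km²

10000 km²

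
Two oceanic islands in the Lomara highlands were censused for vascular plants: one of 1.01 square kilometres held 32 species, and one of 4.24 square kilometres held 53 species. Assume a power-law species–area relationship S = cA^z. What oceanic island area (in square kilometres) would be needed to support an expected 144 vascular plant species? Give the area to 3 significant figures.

72.7 square kilometres

z = ln(53/32) / ln(4.24/1.01) = 0.5046 / 1.4346 = 0.3517
c = 32 / 1.01^0.3517 = 32 / 1.004 = 31.89
A = (144/31.89)^(1/0.3517) ⇒ ln A = ln(4.516)/0.3517 = 4.2865
A = e^4.2865 ≈ 72.71 square kilometres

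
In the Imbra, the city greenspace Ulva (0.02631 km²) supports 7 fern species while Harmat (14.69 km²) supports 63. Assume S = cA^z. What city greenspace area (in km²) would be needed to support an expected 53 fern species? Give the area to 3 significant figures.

z = ln(63/7) / ln(14.69/0.02631) = 2.1972 / 6.3250 = 0.3474
c = 7 / 0.02631^0.3474 = 7 / 0.2826 = 24.77
A = (53/24.77)^(1/0.3474) ⇒ ln A = ln(2.14)/0.3474 = 2.1896
A = e^2.1896 ≈ 8.932 km²

8.93 km²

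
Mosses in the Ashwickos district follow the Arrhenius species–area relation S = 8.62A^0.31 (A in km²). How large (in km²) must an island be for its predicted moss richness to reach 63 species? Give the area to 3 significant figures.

612 km²

63 = 8.62 × A^0.31  ⇒  A^0.31 = 63/8.62 = 7.309
ln A = ln(7.309) / 0.31 = 1.9890 / 0.31 = 6.4163
A = e^6.4163 ≈ 611.7 km²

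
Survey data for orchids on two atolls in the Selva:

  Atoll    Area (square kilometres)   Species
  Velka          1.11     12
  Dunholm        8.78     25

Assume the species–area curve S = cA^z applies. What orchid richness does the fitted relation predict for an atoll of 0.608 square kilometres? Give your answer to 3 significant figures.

9.69

z = ln(25/12) / ln(8.78/1.11) = 0.7340 / 2.0681 = 0.3549
c = 12 / 1.11^0.3549 = 12 / 1.038 = 11.56
S₃ = 11.56 × 0.608^0.3549 = 11.56 × 0.8381 ≈ 9.692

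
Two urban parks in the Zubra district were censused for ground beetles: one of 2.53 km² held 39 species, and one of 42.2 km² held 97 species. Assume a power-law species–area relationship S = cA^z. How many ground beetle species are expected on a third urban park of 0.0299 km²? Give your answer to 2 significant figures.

z = ln(97/39) / ln(42.2/2.53) = 0.9111 / 2.8142 = 0.3238
c = 39 / 2.53^0.3238 = 39 / 1.351 = 28.88
S₃ = 28.88 × 0.0299^0.3238 = 28.88 × 0.321 ≈ 9.269

9.3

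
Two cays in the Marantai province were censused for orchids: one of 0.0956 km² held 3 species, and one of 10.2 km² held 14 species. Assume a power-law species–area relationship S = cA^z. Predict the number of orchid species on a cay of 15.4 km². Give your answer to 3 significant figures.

16.0

z = ln(14/3) / ln(10.2/0.0956) = 1.5404 / 4.6700 = 0.3299
c = 3 / 0.0956^0.3299 = 3 / 0.461 = 6.508
S₃ = 6.508 × 15.4^0.3299 = 6.508 × 2.464 ≈ 16.04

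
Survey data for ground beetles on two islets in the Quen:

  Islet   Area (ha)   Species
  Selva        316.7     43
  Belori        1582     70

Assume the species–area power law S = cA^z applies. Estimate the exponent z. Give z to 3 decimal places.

0.303

Taking logs: ln S = ln c + z ln A, so z = (ln S₂ − ln S₁)/(ln A₂ − ln A₁).
z = ln(70/43) / ln(1582/316.7) = ln(1.628) / ln(4.995) = 0.4873 / 1.6085 = 0.3030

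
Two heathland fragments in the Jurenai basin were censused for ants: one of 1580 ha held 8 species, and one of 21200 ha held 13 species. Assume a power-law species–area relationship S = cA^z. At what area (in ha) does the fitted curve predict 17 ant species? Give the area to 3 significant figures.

z = ln(13/8) / ln(21200/1580) = 0.4855 / 2.5966 = 0.1870
c = 8 / 1580^0.1870 = 8 / 3.964 = 2.018
A = (17/2.018)^(1/0.1870) ⇒ ln A = ln(8.423)/0.1870 = 11.3965
A = e^11.3965 ≈ 89008 ha

89000 ha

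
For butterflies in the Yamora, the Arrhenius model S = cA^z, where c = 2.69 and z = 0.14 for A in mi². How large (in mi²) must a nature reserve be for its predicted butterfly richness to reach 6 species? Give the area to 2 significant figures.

310 mi²

6 = 2.69 × A^0.14  ⇒  A^0.14 = 6/2.69 = 2.23
ln A = ln(2.23) / 0.14 = 0.8022 / 0.14 = 5.7301
A = e^5.7301 ≈ 308 mi²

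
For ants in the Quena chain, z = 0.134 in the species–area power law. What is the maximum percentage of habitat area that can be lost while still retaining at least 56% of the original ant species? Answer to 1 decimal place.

Need (A_new/A_old)^0.134 = 0.56, so A_new/A_old = 0.56^(1/0.134) = 0.56^7.463
ln(A_new/A_old) = ln 0.56 / 0.134 = -0.5798 / 0.134 = -4.3270
A_new/A_old = e^-4.3270 ≈ 0.01321
Fraction that can be lost = 1 − 0.01321 = 0.9868

98.7%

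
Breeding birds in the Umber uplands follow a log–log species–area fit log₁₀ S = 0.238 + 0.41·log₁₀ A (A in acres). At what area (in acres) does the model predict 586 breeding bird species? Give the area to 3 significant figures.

1480000 acres

586 = 1.73 × A^0.41  ⇒  A^0.41 = 586/1.73 = 338.8
ln A = ln(338.8) / 0.41 = 5.8253 / 0.41 = 14.2081
A = e^14.2081 ≈ 1480751 acres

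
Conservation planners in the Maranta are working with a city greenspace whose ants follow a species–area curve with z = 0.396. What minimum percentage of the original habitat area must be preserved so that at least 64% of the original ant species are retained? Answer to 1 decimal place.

32.4%

Need (A_new/A_old)^0.396 = 0.64, so A_new/A_old = 0.64^(1/0.396) = 0.64^2.525
ln(A_new/A_old) = ln 0.64 / 0.396 = -0.4463 / 0.396 = -1.1270
A_new/A_old = e^-1.1270 ≈ 0.324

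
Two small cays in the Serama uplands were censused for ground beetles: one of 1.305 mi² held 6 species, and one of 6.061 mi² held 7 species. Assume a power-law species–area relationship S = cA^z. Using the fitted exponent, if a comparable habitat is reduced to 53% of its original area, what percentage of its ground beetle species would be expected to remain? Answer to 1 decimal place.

z = ln(7/6) / ln(6.061/1.305) = 0.1542 / 1.5357 = 0.1004
S_new/S_old = (A_new/A_old)^z = 0.53^0.1004 = exp(0.1004 × -0.6349) = 0.9383

93.8%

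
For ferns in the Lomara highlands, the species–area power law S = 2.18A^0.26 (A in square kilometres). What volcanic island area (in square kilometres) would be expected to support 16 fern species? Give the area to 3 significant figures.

16 = 2.18 × A^0.26  ⇒  A^0.26 = 16/2.18 = 7.339
ln A = ln(7.339) / 0.26 = 1.9933 / 0.26 = 7.6664
A = e^7.6664 ≈ 2135 square kilometres

2140 square kilometres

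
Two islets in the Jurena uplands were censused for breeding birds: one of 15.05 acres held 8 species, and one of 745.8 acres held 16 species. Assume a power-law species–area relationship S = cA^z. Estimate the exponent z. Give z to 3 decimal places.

0.178

Taking logs: ln S = ln c + z ln A, so z = (ln S₂ − ln S₁)/(ln A₂ − ln A₁).
z = ln(16/8) / ln(745.8/15.05) = ln(2) / ln(49.55) = 0.6931 / 3.9031 = 0.1776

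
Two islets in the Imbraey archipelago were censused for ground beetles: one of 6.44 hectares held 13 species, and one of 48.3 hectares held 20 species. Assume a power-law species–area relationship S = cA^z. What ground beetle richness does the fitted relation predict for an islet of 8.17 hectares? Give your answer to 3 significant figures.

13.7

z = ln(20/13) / ln(48.3/6.44) = 0.4308 / 2.0149 = 0.2138
c = 13 / 6.44^0.2138 = 13 / 1.489 = 8.73
S₃ = 8.73 × 8.17^0.2138 = 8.73 × 1.567 ≈ 13.68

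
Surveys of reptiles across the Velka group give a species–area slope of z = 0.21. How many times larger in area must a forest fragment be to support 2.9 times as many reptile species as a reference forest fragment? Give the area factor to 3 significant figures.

(A₂/A₁)^0.21 = 2.9, so A₂/A₁ = 2.9^(1/0.21) = 2.9^4.762
ln(A₂/A₁) = ln 2.9 / 0.21 = 1.0647 / 0.21 = 5.0701
A₂/A₁ = e^5.0701 ≈ 159.2

159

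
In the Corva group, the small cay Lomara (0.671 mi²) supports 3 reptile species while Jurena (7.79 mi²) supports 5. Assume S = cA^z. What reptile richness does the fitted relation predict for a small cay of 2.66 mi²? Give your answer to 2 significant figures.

z = ln(5/3) / ln(7.79/0.671) = 0.5108 / 2.4518 = 0.2083
c = 3 / 0.671^0.2083 = 3 / 0.9202 = 3.26
S₃ = 3.26 × 2.66^0.2083 = 3.26 × 1.226 ≈ 3.997

4.0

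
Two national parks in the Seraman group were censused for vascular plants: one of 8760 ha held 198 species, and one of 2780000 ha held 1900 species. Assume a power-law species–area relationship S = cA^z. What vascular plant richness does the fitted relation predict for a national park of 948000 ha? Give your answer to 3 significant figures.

z = ln(1900/198) / ln(2780000/8760) = 2.2613 / 5.7600 = 0.3926
c = 198 / 8760^0.3926 = 198 / 35.3 = 5.609
S₃ = 5.609 × 948000^0.3926 = 5.609 × 222.1 ≈ 1245

1250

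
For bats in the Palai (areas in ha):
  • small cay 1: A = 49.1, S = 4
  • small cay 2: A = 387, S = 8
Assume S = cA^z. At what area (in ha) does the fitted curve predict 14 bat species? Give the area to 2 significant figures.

2000 ha

z = ln(8/4) / ln(387/49.1) = 0.6931 / 2.0646 = 0.3357
c = 4 / 49.1^0.3357 = 4 / 3.696 = 1.082
A = (14/1.082)^(1/0.3357) ⇒ ln A = ln(12.94)/0.3357 = 7.6253
A = e^7.6253 ≈ 2049 ha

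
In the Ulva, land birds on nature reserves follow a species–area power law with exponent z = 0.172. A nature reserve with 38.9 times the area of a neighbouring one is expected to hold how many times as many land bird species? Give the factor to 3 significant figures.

S₂/S₁ = (A₂/A₁)^z = 38.9^0.172
ln(S₂/S₁) = 0.172 × ln 38.9 = 0.172 × 3.6610 = 0.6297
S₂/S₁ = e^0.6297 ≈ 1.877

1.88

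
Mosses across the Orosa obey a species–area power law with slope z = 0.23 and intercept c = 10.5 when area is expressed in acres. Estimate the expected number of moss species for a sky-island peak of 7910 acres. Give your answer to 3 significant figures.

82.8

S = 10.5 × 7910^0.23
ln S = ln 10.5 + 0.23 × ln 7910 = 2.3514 + 0.23 × 8.9759 = 4.4158
S = e^4.4158 ≈ 82.75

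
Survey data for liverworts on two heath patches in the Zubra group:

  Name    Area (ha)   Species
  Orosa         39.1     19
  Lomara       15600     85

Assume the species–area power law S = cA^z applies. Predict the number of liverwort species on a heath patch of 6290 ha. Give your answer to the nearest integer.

68

z = ln(85/19) / ln(15600/39.1) = 1.4982 / 5.9889 = 0.2502
c = 19 / 39.1^0.2502 = 19 / 2.502 = 7.594
S₃ = 7.594 × 6290^0.2502 = 7.594 × 8.918 ≈ 67.72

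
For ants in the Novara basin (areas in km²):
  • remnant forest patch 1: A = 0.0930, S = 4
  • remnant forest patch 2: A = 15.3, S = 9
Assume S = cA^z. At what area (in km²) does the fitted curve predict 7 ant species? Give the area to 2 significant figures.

z = ln(9/4) / ln(15.3/0.093) = 0.8109 / 5.1030 = 0.1589
c = 4 / 0.093^0.1589 = 4 / 0.6856 = 5.834
A = (7/5.834)^(1/0.1589) ⇒ ln A = ln(1.2)/0.1589 = 1.1464
A = e^1.1464 ≈ 3.147 km²

3.1 km²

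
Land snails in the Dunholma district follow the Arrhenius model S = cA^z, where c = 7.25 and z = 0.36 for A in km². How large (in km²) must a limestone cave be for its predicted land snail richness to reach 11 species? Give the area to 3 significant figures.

3.18 km²

11 = 7.25 × A^0.36  ⇒  A^0.36 = 11/7.25 = 1.517
ln A = ln(1.517) / 0.36 = 0.4169 / 0.36 = 1.1580
A = e^1.1580 ≈ 3.184 km²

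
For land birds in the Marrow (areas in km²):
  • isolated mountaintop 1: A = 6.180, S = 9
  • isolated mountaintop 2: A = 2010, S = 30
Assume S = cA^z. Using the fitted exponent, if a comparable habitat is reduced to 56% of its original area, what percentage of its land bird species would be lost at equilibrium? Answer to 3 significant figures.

11.4%

z = ln(30/9) / ln(2010/6.18) = 1.2040 / 5.7846 = 0.2081
S_new/S_old = (A_new/A_old)^z = 0.56^0.2081 = exp(0.2081 × -0.5798) = 0.8863
Fraction lost = 1 − 0.8863 = 0.1137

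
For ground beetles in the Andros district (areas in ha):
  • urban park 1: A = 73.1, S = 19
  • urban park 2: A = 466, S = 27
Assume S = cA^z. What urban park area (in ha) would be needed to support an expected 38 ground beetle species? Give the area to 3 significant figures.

2820 ha

z = ln(27/19) / ln(466/73.1) = 0.3514 / 1.8524 = 0.1897
c = 19 / 73.1^0.1897 = 19 / 2.257 = 8.417
A = (38/8.417)^(1/0.1897) ⇒ ln A = ln(4.515)/0.1897 = 7.9457
A = e^7.9457 ≈ 2823 ha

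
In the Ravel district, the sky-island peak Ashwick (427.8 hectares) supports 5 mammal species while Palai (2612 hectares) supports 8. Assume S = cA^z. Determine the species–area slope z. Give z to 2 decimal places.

Taking logs: ln S = ln c + z ln A, so z = (ln S₂ − ln S₁)/(ln A₂ − ln A₁).
z = ln(8/5) / ln(2612/427.8) = ln(1.6) / ln(6.106) = 0.4700 / 1.8092 = 0.2598

0.26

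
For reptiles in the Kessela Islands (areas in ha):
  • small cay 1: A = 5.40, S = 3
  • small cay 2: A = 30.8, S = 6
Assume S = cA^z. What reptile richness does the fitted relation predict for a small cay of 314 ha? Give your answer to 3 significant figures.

15.1

z = ln(6/3) / ln(30.8/5.4) = 0.6931 / 1.7411 = 0.3981
c = 3 / 5.4^0.3981 = 3 / 1.957 = 1.533
S₃ = 1.533 × 314^0.3981 = 1.533 × 9.864 ≈ 15.12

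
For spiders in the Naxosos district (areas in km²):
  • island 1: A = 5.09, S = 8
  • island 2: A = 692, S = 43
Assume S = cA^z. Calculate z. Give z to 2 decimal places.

Taking logs: ln S = ln c + z ln A, so z = (ln S₂ − ln S₁)/(ln A₂ − ln A₁).
z = ln(43/8) / ln(692/5.09) = ln(5.375) / ln(136) = 1.6818 / 4.9123 = 0.3424

0.34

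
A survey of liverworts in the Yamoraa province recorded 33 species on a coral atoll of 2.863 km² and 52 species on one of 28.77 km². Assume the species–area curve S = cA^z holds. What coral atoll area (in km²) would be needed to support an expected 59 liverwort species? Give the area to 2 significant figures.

z = ln(52/33) / ln(28.77/2.863) = 0.4547 / 2.3075 = 0.1971
c = 33 / 2.863^0.1971 = 33 / 1.23 = 26.82
A = (59/26.82)^(1/0.1971) ⇒ ln A = ln(2.2)/0.1971 = 4.0002
A = e^4.0002 ≈ 54.61 km²

55 km²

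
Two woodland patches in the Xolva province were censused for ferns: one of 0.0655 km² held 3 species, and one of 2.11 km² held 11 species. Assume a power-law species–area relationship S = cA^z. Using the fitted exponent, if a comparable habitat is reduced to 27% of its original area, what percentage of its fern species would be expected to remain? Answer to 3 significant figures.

z = ln(11/3) / ln(2.11/0.0655) = 1.2993 / 3.4724 = 0.3742
S_new/S_old = (A_new/A_old)^z = 0.27^0.3742 = exp(0.3742 × -1.3093) = 0.6127

61.3%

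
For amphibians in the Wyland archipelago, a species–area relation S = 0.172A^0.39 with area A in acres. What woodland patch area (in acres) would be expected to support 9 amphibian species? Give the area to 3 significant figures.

9 = 0.172 × A^0.39  ⇒  A^0.39 = 9/0.172 = 52.33
ln A = ln(52.33) / 0.39 = 3.9575 / 0.39 = 10.1474
A = e^10.1474 ≈ 25525 acres

25500 acres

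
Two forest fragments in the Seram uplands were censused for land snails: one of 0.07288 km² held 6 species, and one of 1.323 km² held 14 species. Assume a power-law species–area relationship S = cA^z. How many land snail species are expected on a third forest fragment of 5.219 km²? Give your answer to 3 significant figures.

z = ln(14/6) / ln(1.323/0.07288) = 0.8473 / 2.8988 = 0.2923
c = 6 / 0.07288^0.2923 = 6 / 0.4651 = 12.9
S₃ = 12.9 × 5.219^0.2923 = 12.9 × 1.621 ≈ 20.91

20.9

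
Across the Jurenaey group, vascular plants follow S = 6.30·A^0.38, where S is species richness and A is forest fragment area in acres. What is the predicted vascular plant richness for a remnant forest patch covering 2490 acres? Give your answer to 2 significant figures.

120

S = 6.3 × 2490^0.38 = 6.3 × 19.52 ≈ 123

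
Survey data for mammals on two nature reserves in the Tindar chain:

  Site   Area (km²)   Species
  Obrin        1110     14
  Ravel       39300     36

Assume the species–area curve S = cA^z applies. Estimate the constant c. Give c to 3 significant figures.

z = ln(S₂/S₁) / ln(A₂/A₁) = ln(36/14) / ln(39300/1110) = 0.9445 / 3.5669 = 0.2648
c = S₁ / A₁^z = 14 / 1110^0.2648 = 14 / 6.403 = 2.187

2.19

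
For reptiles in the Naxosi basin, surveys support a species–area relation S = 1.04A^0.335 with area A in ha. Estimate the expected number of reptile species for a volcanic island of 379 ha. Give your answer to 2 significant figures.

S = 1.04 × 379^0.335 = 1.04 × 7.309 ≈ 7.601

7.6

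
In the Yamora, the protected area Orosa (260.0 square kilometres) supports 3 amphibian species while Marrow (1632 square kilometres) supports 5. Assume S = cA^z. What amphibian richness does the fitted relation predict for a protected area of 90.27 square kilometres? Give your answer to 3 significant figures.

z = ln(5/3) / ln(1632/260) = 0.5108 / 1.8369 = 0.2781
c = 3 / 260^0.2781 = 3 / 4.695 = 0.639
S₃ = 0.639 × 90.27^0.2781 = 0.639 × 3.498 ≈ 2.235

2.24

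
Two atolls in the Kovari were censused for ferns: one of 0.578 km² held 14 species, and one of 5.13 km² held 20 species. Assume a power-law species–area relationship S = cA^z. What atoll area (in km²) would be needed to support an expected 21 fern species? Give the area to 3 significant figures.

6.92 km²

z = ln(20/14) / ln(5.13/0.578) = 0.3567 / 2.1833 = 0.1634
c = 14 / 0.578^0.1634 = 14 / 0.9143 = 15.31
A = (21/15.31)^(1/0.1634) ⇒ ln A = ln(1.372)/0.1634 = 1.9338
A = e^1.9338 ≈ 6.915 km²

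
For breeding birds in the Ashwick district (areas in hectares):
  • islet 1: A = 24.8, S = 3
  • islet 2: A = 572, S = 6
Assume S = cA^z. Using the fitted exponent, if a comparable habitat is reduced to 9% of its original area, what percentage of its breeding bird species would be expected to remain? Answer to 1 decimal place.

z = ln(6/3) / ln(572/24.8) = 0.6931 / 3.1383 = 0.2209
S_new/S_old = (A_new/A_old)^z = 0.09^0.2209 = exp(0.2209 × -2.4079) = 0.5875

58.8%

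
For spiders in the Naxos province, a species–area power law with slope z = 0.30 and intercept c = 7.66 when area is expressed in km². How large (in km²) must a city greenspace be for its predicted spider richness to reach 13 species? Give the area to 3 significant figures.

5.83 km²

13 = 7.66 × A^0.3  ⇒  A^0.3 = 13/7.66 = 1.697
ln A = ln(1.697) / 0.3 = 0.5289 / 0.3 = 1.7631
A = e^1.7631 ≈ 5.831 km²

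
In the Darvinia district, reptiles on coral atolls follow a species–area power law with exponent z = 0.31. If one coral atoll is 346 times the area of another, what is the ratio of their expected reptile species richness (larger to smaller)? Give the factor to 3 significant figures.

S₂/S₁ = (A₂/A₁)^z = 346^0.31
ln(S₂/S₁) = 0.31 × ln 346 = 0.31 × 5.8464 = 1.8124
S₂/S₁ = e^1.8124 ≈ 6.125

6.13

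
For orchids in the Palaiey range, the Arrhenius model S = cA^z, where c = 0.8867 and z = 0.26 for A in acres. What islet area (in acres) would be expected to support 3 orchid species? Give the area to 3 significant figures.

3 = 0.8867 × A^0.26  ⇒  A^0.26 = 3/0.8867 = 3.383
ln A = ln(3.383) / 0.26 = 1.2189 / 0.26 = 4.6879
A = e^4.6879 ≈ 108.6 acres

109 acres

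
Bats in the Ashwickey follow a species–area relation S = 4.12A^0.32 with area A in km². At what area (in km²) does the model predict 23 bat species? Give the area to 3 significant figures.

23 = 4.12 × A^0.32  ⇒  A^0.32 = 23/4.12 = 5.583
ln A = ln(5.583) / 0.32 = 1.7196 / 0.32 = 5.3739
A = e^5.3739 ≈ 215.7 km²

216 km²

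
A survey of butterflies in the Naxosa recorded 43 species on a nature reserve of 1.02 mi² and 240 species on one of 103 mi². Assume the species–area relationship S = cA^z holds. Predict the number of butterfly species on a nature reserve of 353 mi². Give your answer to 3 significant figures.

z = ln(240/43) / ln(103/1.02) = 1.7194 / 4.6149 = 0.3726
c = 43 / 1.02^0.3726 = 43 / 1.007 = 42.68
S₃ = 42.68 × 353^0.3726 = 42.68 × 8.897 ≈ 379.8

380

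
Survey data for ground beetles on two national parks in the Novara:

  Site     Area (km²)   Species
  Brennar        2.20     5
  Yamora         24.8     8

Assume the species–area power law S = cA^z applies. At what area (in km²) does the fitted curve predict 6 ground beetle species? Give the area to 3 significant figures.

5.63 km²

z = ln(8/5) / ln(24.8/2.2) = 0.4700 / 2.4224 = 0.1940
c = 5 / 2.2^0.1940 = 5 / 1.165 = 4.291
A = (6/4.291)^(1/0.1940) ⇒ ln A = ln(1.398)/0.1940 = 1.7281
A = e^1.7281 ≈ 5.63 km²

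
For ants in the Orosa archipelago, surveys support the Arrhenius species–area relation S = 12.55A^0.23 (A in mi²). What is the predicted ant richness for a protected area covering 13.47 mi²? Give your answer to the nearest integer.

23 species

S = 12.55 × 13.47^0.23
ln S = ln 12.55 + 0.23 × ln 13.47 = 2.5297 + 0.23 × 2.6005 = 3.1278
S = e^3.1278 ≈ 22.82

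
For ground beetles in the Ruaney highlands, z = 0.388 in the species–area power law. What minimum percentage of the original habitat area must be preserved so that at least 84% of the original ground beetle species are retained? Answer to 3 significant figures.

63.8%

Need (A_new/A_old)^0.388 = 0.84, so A_new/A_old = 0.84^(1/0.388) = 0.84^2.577
ln(A_new/A_old) = ln 0.84 / 0.388 = -0.1744 / 0.388 = -0.4494
A_new/A_old = e^-0.4494 ≈ 0.638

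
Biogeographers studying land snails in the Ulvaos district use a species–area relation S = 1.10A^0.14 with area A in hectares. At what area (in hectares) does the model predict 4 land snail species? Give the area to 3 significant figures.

10100 hectares

4 = 1.1 × A^0.14  ⇒  A^0.14 = 4/1.1 = 3.636
ln A = ln(3.636) / 0.14 = 1.2910 / 0.14 = 9.2213
A = e^9.2213 ≈ 10110 hectares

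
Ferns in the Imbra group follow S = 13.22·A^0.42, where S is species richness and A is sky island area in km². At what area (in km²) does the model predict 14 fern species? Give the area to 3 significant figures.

1.15 km²

14 = 13.22 × A^0.42  ⇒  A^0.42 = 14/13.22 = 1.059
ln A = ln(1.059) / 0.42 = 0.0573 / 0.42 = 0.1365
A = e^0.1365 ≈ 1.146 km²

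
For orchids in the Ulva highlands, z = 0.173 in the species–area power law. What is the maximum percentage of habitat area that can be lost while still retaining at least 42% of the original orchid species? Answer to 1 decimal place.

99.3%

Need (A_new/A_old)^0.173 = 0.42, so A_new/A_old = 0.42^(1/0.173) = 0.42^5.78
ln(A_new/A_old) = ln 0.42 / 0.173 = -0.8675 / 0.173 = -5.0145
A_new/A_old = e^-5.0145 ≈ 0.006641
Fraction that can be lost = 1 − 0.006641 = 0.9934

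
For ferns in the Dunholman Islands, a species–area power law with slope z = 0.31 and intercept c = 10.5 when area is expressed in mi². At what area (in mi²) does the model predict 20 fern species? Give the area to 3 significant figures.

20 = 10.5 × A^0.31  ⇒  A^0.31 = 20/10.5 = 1.905
ln A = ln(1.905) / 0.31 = 0.6444 / 0.31 = 2.0786
A = e^2.0786 ≈ 7.993 mi²

7.99 mi²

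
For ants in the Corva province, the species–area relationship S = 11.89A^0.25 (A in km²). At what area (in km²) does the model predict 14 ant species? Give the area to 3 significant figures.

1.92 km²

14 = 11.89 × A^0.25  ⇒  A^0.25 = 14/11.89 = 1.177
ln A = ln(1.177) / 0.25 = 0.1634 / 0.25 = 0.6534
A = e^0.6534 ≈ 1.922 km²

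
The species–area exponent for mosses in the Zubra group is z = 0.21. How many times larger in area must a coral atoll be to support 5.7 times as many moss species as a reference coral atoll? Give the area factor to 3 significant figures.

(A₂/A₁)^0.21 = 5.7, so A₂/A₁ = 5.7^(1/0.21) = 5.7^4.762
ln(A₂/A₁) = ln 5.7 / 0.21 = 1.7405 / 0.21 = 8.2879
A₂/A₁ = e^8.2879 ≈ 3976

3980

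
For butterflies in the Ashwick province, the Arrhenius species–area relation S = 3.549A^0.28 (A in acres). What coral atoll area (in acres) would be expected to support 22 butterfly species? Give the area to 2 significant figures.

22 = 3.549 × A^0.28  ⇒  A^0.28 = 22/3.549 = 6.199
ln A = ln(6.199) / 0.28 = 1.8244 / 0.28 = 6.5156
A = e^6.5156 ≈ 675.6 acres

680 acres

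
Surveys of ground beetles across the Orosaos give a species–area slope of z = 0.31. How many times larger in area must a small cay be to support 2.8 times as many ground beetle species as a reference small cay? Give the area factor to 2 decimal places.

(A₂/A₁)^0.31 = 2.8, so A₂/A₁ = 2.8^(1/0.31) = 2.8^3.226
ln(A₂/A₁) = ln 2.8 / 0.31 = 1.0296 / 0.31 = 3.3214
A₂/A₁ = e^3.3214 ≈ 27.7

27.70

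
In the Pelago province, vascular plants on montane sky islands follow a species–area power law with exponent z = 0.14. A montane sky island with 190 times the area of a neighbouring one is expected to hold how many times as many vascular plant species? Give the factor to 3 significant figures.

2.08

S₂/S₁ = (A₂/A₁)^z = 190^0.14
ln(S₂/S₁) = 0.14 × ln 190 = 0.14 × 5.2470 = 0.7346
S₂/S₁ = e^0.7346 ≈ 2.085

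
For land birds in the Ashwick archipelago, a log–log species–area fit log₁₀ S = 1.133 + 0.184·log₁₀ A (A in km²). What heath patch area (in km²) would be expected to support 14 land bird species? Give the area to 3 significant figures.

14 = 13.58 × A^0.184  ⇒  A^0.184 = 14/13.58 = 1.031
ln A = ln(1.031) / 0.184 = 0.0302 / 0.184 = 0.1643
A = e^0.1643 ≈ 1.179 km²

1.18 km²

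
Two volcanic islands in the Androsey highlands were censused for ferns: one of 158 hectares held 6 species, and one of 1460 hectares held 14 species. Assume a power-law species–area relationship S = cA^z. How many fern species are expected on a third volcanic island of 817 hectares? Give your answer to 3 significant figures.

z = ln(14/6) / ln(1460/158) = 0.8473 / 2.2236 = 0.3810
c = 6 / 158^0.3810 = 6 / 6.883 = 0.8717
S₃ = 0.8717 × 817^0.3810 = 0.8717 × 12.87 ≈ 11.22

11.2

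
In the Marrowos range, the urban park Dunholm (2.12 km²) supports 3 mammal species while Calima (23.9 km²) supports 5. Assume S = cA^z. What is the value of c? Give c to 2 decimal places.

z = ln(S₂/S₁) / ln(A₂/A₁) = ln(5/3) / ln(23.9/2.12) = 0.5108 / 2.4225 = 0.2109
c = S₁ / A₁^z = 3 / 2.12^0.2109 = 3 / 1.172 = 2.56

2.56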